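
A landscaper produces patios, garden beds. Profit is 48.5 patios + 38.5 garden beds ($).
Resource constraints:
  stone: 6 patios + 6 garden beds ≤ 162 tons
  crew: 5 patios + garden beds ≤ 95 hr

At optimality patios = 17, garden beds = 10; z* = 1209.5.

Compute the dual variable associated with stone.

Both stone and crew are binding at x*.
The binding rows give the dual system: 6·y_stone + 5·y_crew = 48.5 and 6·y_stone + 1·y_crew = 38.5.
Solving: y_stone = 6, y_crew = 2.5.
Shadow price of stone = 6.

6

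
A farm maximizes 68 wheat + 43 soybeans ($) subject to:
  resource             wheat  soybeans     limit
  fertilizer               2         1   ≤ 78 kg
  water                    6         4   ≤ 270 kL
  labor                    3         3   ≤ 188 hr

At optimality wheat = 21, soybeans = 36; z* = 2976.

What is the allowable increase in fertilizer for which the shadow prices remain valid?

Binding constraints: fertilizer, water. The basis is B = [[2,1],[6,4]] with det 2.
Per unit increase in fertilizer, x* moves by d = (2, -3).
The basis stays optimal until soybeans reaches 0; allowable increase = 12 kg.

12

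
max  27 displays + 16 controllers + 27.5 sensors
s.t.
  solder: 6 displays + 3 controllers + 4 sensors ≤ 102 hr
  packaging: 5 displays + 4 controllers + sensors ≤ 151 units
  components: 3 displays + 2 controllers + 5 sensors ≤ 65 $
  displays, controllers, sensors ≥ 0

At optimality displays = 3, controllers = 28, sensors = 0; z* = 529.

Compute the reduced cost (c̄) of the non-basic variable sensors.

Check each constraint at x*: solder 102/102 (tight); packaging 127/151 (slack 24); components 65/65 (tight).
By complementary slackness, y = 0 for the non-binding constraint.
Dual feasibility on the basic columns requires 6·y_solder + 3·y_components = 27, 3·y_solder + 2·y_components = 16.
→ y_solder = 2 and y_components = 5.
Reduced cost of sensors: c₃ − yᵀa₃ = 27.5 − (2·4 + 5·5) = 27.5 − 33 = -5.5.

-5.5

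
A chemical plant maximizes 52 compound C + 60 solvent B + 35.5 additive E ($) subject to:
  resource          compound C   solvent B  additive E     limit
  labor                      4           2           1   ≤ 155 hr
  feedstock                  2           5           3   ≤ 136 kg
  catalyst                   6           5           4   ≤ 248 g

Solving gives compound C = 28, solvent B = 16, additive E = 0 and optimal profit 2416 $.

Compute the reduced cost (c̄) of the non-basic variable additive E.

At the optimum: labor uses 144 of 155 (slack = 11); feedstock uses 136 of 136 (binding); catalyst uses 248 of 248 (binding).
Slack constraints have shadow price 0 (complementary slackness).
Dual feasibility on the basic columns requires 2·y_feedstock + 6·y_catalyst = 52, 5·y_feedstock + 5·y_catalyst = 60.
This yields shadow prices y_feedstock = 5, y_catalyst = 7.
Reduced cost of additive E: c₃ − yᵀa₃ = 35.5 − (5·3 + 7·4) = 35.5 − 43 = -7.5.

-7.5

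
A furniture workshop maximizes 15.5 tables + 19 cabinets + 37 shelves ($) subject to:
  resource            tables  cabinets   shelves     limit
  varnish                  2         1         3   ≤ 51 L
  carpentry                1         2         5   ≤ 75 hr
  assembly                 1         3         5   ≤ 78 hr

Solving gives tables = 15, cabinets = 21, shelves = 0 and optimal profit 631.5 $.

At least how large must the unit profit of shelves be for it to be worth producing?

39

Check each constraint at x*: varnish 51/51 (tight); carpentry 57/75 (slack 18); assembly 78/78 (tight).
Slack constraints have shadow price 0 (complementary slackness).
The binding rows give the dual system: 2·y_varnish + 1·y_assembly = 15.5 and 1·y_varnish + 3·y_assembly = 19.
→ y_varnish = 5.5 and y_assembly = 4.5.
shelves enters the basis when its profit ≥ yᵀa₃ = 5.5·3 + 4.5·5 = 39.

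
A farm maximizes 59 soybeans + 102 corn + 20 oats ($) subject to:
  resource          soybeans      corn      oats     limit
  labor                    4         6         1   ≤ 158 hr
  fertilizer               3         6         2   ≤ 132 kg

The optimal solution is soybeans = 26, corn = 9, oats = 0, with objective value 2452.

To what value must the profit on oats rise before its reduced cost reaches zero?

Both labor and fertilizer are binding at x*.
From A_Bᵀ y = c: 4·y_labor + 3·y_fertilizer = 59; 6·y_labor + 6·y_fertilizer = 102.
This yields shadow prices y_labor = 8, y_fertilizer = 9.
oats enters the basis when its profit ≥ yᵀa₃ = 8·1 + 9·2 = 26.

26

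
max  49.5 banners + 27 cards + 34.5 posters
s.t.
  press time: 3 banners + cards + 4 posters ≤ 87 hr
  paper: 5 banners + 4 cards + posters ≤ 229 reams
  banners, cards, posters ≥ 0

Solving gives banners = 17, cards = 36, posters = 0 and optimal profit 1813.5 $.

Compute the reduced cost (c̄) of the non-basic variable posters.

-6

At the optimum: press time uses 87 of 87 (binding); paper uses 229 of 229 (binding).
Dual feasibility on the basic columns requires 3·y_press time + 5·y_paper = 49.5, 1·y_press time + 4·y_paper = 27.
Solving: y_press time = 9, y_paper = 4.5.
Reduced cost of posters: c₃ − yᵀa₃ = 34.5 − (9·4 + 4.5·1) = 34.5 − 40.5 = -6.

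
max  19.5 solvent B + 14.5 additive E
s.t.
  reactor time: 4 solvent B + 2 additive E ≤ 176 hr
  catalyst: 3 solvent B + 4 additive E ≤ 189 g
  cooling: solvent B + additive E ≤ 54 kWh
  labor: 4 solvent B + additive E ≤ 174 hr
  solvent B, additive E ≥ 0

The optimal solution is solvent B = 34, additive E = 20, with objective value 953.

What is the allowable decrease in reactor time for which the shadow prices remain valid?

Binding constraints: reactor time, cooling. The basis is B = [[4,2],[1,1]] with det 2.
Per unit decrease in reactor time, x* moves by d = (-0.5, 0.5).
The basis stays optimal until catalyst becomes binding; allowable decrease = 14 hr.

14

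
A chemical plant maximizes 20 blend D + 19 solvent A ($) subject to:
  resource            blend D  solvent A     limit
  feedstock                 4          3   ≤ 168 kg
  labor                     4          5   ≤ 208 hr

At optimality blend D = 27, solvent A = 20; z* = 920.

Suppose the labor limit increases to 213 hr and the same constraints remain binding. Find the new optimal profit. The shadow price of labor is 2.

930

Δb = 5, so new z* = 920 + (2)·(5) = 920 + 10 = 930.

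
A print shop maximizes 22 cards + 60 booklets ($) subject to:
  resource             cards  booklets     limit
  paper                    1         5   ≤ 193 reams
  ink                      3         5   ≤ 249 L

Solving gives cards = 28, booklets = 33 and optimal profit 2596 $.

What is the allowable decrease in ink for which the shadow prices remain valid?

56

Binding constraints: paper, ink. The basis is B = [[1,5],[3,5]] with det -10.
Per unit decrease in ink, x* moves by d = (-0.5, 0.1).
The basis stays optimal until cards reaches 0; allowable decrease = 56 L.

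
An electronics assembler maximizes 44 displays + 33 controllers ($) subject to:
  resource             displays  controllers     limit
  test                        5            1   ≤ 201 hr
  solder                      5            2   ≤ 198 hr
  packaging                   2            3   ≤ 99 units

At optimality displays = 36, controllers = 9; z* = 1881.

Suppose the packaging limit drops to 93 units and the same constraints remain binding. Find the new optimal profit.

1839

Check each constraint at x*: test 189/201 (slack 12); solder 198/198 (tight); packaging 99/99 (tight).
Slack constraints have shadow price 0 (complementary slackness).
The binding rows give the dual system: 5·y_solder + 2·y_packaging = 44 and 2·y_solder + 3·y_packaging = 33.
This yields shadow prices y_solder = 6, y_packaging = 7.
Δz = y_packaging·Δb = 7 × (-6) = -42, so new z* = 1881 − 42 = 1839.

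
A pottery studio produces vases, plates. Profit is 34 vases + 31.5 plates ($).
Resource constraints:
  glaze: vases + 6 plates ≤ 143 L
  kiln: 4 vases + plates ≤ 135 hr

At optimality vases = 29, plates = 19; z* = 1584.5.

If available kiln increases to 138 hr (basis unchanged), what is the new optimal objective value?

1607

At the optimum: glaze uses 143 of 143 (binding); kiln uses 135 of 135 (binding).
From A_Bᵀ y = c: 1·y_glaze + 4·y_kiln = 34; 6·y_glaze + 1·y_kiln = 31.5.
Solving: y_glaze = 4, y_kiln = 7.5.
Δz = y_kiln·Δb = 7.5 × (3) = 22.5, so new z* = 1584.5 + 22.5 = 1607.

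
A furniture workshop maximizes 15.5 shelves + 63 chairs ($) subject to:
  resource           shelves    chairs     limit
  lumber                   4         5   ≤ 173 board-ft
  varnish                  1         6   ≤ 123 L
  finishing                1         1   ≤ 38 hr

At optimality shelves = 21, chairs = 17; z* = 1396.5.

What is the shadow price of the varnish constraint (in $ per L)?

Binding: varnish and finishing. Non-binding: lumber (4 unused).
Since lumber is not tight, its dual is 0.
The binding rows give the dual system: 1·y_varnish + 1·y_finishing = 15.5 and 6·y_varnish + 1·y_finishing = 63.
→ y_varnish = 9.5 and y_finishing = 6.
Shadow price of varnish = 9.5.

9.5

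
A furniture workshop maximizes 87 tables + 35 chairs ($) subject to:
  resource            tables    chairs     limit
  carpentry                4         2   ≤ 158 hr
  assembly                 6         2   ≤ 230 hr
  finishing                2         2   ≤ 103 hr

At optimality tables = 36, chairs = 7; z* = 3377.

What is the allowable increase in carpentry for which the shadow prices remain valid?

Binding constraints: carpentry, assembly. The basis is B = [[4,2],[6,2]] with det -4.
Per unit increase in carpentry, x* moves by d = (-0.5, 1.5).
The basis stays optimal until finishing becomes binding; allowable increase = 8.5 hr.

8.5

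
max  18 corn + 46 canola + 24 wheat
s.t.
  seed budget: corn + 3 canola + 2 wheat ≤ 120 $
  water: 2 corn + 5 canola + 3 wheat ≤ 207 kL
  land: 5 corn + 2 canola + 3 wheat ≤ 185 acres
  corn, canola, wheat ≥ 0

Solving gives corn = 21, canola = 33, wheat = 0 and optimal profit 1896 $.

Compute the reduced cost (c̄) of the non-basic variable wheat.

Check each constraint at x*: seed budget 120/120 (tight); water 207/207 (tight); land 171/185 (slack 14).
Slack constraints have shadow price 0 (complementary slackness).
The binding rows give the dual system: 1·y_seed budget + 2·y_water = 18 and 3·y_seed budget + 5·y_water = 46.
Solving: y_seed budget = 2, y_water = 8.
Reduced cost of wheat: c₃ − yᵀa₃ = 24 − (2·2 + 8·3) = 24 − 28 = -4.

-4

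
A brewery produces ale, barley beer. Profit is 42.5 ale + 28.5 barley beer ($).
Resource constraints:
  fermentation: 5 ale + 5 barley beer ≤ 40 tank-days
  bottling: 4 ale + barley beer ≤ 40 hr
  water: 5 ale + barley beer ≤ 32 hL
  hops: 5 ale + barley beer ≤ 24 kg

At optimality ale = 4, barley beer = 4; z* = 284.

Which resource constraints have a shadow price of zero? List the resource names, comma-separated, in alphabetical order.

fermentation: 40/40 (binding)
bottling: 20/40 (slack 20)
water: 24/32 (slack 8)
hops: 24/24 (binding)
By complementary slackness, a constraint with positive slack has shadow price 0 → bottling, water.

bottling, water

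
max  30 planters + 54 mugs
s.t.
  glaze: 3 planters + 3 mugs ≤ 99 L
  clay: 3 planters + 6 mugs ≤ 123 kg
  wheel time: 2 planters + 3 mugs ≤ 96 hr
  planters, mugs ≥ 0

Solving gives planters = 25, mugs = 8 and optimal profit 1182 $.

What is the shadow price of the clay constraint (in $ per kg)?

8

Check each constraint at x*: glaze 99/99 (tight); clay 123/123 (tight); wheel time 74/96 (slack 22).
Since wheel time is not tight, its dual is 0.
The binding rows give the dual system: 3·y_glaze + 3·y_clay = 30 and 3·y_glaze + 6·y_clay = 54.
→ y_glaze = 2 and y_clay = 8.
Shadow price of clay = 8.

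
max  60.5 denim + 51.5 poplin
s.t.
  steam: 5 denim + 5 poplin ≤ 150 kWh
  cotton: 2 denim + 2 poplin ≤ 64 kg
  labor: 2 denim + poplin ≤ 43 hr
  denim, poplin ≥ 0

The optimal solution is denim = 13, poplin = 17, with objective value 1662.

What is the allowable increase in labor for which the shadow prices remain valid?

Binding constraints: steam, labor. The basis is B = [[5,5],[2,1]] with det -5.
Per unit increase in labor, x* moves by d = (1, -1).
The basis stays optimal until poplin reaches 0; allowable increase = 17 hr.

17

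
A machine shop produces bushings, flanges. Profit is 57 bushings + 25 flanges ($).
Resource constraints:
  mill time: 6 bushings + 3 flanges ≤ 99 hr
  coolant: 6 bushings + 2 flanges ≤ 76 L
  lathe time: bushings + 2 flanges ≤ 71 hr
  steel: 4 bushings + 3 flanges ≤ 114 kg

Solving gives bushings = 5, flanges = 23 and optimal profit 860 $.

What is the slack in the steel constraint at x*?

25

steel used = 4·5 + 3·23 = 89; slack = 114 − 89 = 25.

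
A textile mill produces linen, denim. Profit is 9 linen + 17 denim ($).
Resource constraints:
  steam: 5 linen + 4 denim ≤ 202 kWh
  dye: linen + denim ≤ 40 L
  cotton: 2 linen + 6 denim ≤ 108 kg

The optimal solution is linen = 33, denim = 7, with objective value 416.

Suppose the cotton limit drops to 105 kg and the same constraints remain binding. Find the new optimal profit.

At the optimum: steam uses 193 of 202 (slack = 9); dye uses 40 of 40 (binding); cotton uses 108 of 108 (binding).
By complementary slackness, y = 0 for the non-binding constraint.
Dual feasibility on the basic columns requires 1·y_dye + 2·y_cotton = 9, 1·y_dye + 6·y_cotton = 17.
→ y_dye = 5 and y_cotton = 2.
Δz = y_cotton·Δb = 2 × (-3) = -6, so new z* = 416 − 6 = 410.

410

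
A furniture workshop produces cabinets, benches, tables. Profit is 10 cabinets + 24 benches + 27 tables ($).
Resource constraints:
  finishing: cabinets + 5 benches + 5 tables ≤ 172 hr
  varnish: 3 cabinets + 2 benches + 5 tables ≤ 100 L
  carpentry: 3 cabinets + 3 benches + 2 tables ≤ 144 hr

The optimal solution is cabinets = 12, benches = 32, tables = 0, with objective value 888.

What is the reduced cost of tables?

Check each constraint at x*: finishing 172/172 (tight); varnish 100/100 (tight); carpentry 132/144 (slack 12).
By complementary slackness, y = 0 for the non-binding constraint.
The binding rows give the dual system: 1·y_finishing + 3·y_varnish = 10 and 5·y_finishing + 2·y_varnish = 24.
→ y_finishing = 4 and y_varnish = 2.
Reduced cost of tables: c₃ − yᵀa₃ = 27 − (4·5 + 2·5) = 27 − 30 = -3.

-3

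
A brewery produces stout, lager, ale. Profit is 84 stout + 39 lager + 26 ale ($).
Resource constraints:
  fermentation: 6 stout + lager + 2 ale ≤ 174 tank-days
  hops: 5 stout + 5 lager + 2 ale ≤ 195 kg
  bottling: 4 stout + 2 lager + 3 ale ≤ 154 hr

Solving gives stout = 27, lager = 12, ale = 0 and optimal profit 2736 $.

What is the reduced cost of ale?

Binding: fermentation and hops. Non-binding: bottling (22 unused).
By complementary slackness, y = 0 for the non-binding constraint.
From A_Bᵀ y = c: 6·y_fermentation + 5·y_hops = 84; 1·y_fermentation + 5·y_hops = 39.
Solving: y_fermentation = 9, y_hops = 6.
Reduced cost of ale: c₃ − yᵀa₃ = 26 − (9·2 + 6·2) = 26 − 30 = -4.

-4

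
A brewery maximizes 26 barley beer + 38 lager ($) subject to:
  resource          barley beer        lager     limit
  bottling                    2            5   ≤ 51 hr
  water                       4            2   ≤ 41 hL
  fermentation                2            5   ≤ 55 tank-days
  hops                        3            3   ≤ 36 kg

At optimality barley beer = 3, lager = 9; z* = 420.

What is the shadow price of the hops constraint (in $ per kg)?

6

Check each constraint at x*: bottling 51/51 (tight); water 30/41 (slack 11); fermentation 51/55 (slack 4); hops 36/36 (tight).
Since water, fermentation are not tight, their duals are 0.
Dual feasibility on the basic columns requires 2·y_bottling + 3·y_hops = 26, 5·y_bottling + 3·y_hops = 38.
Solving: y_bottling = 4, y_hops = 6.
Shadow price of hops = 6.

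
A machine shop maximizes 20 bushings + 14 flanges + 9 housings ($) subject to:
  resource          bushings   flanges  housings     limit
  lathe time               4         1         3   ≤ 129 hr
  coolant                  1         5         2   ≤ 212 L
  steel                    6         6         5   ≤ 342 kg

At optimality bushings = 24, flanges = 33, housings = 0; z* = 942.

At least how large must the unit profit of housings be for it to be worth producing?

Check each constraint at x*: lathe time 129/129 (tight); coolant 189/212 (slack 23); steel 342/342 (tight).
By complementary slackness, y = 0 for the non-binding constraint.
Dual feasibility on the basic columns requires 4·y_lathe time + 6·y_steel = 20, 1·y_lathe time + 6·y_steel = 14.
→ y_lathe time = 2 and y_steel = 2.
housings enters the basis when its profit ≥ yᵀa₃ = 2·3 + 2·5 = 16.

16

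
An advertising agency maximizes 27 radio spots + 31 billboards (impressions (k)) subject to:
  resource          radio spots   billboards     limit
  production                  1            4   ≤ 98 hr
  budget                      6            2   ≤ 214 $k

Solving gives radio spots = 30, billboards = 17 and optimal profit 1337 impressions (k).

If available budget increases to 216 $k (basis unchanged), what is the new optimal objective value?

Both production and budget are binding at x*.
The binding rows give the dual system: 1·y_production + 6·y_budget = 27 and 4·y_production + 2·y_budget = 31.
→ y_production = 6 and y_budget = 3.5.
Δz = y_budget·Δb = 3.5 × (2) = 7, so new z* = 1337 + 7 = 1344.

1344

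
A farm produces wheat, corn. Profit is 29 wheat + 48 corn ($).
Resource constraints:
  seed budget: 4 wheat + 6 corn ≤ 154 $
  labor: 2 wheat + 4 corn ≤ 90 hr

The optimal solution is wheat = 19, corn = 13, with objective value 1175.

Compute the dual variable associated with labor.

4.5

At the optimum: seed budget uses 154 of 154 (binding); labor uses 90 of 90 (binding).
The binding rows give the dual system: 4·y_seed budget + 2·y_labor = 29 and 6·y_seed budget + 4·y_labor = 48.
Solving: y_seed budget = 5, y_labor = 4.5.
Shadow price of labor = 4.5.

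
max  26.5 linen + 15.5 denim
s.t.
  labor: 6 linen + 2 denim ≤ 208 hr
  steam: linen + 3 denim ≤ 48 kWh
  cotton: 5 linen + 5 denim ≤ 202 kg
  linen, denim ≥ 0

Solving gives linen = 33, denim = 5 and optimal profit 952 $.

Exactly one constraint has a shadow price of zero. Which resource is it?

labor: 208/208 (binding)
steam: 48/48 (binding)
cotton: 190/202 (slack 12)
By complementary slackness, a constraint with positive slack has shadow price 0 → cotton.

cotton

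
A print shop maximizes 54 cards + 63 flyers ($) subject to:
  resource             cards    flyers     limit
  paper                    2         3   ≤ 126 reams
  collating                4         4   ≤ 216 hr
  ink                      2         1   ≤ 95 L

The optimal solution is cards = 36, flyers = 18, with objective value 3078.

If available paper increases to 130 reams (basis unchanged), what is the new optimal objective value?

At the optimum: paper uses 126 of 126 (binding); collating uses 216 of 216 (binding); ink uses 90 of 95 (slack = 5).
Since ink is not tight, its dual is 0.
From A_Bᵀ y = c: 2·y_paper + 4·y_collating = 54; 3·y_paper + 4·y_collating = 63.
This yields shadow prices y_paper = 9, y_collating = 9.
Δz = y_paper·Δb = 9 × (4) = 36, so new z* = 3078 + 36 = 3114.

3114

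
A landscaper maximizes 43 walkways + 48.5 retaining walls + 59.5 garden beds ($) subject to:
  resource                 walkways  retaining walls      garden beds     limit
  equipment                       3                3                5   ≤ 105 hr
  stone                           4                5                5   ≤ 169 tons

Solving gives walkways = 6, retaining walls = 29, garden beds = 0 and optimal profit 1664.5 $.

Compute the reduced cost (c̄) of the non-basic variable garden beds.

-3

At the optimum: equipment uses 105 of 105 (binding); stone uses 169 of 169 (binding).
Dual feasibility on the basic columns requires 3·y_equipment + 4·y_stone = 43, 3·y_equipment + 5·y_stone = 48.5.
This yields shadow prices y_equipment = 7, y_stone = 5.5.
Reduced cost of garden beds: c₃ − yᵀa₃ = 59.5 − (7·5 + 5.5·5) = 59.5 − 62.5 = -3.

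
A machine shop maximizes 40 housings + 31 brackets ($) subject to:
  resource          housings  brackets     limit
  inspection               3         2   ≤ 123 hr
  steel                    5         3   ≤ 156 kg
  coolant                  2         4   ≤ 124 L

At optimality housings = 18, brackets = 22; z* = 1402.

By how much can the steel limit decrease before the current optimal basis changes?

Binding constraints: steel, coolant. The basis is B = [[5,3],[2,4]] with det 14.
Per unit decrease in steel, x* moves by d = (-0.2857, 0.1429).
The basis stays optimal until housings reaches 0; allowable decrease = 63 kg.

63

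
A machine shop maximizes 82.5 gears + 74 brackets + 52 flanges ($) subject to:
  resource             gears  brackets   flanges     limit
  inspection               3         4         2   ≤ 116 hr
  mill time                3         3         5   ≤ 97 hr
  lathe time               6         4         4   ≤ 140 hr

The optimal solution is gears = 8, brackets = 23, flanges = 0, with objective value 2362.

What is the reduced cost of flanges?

Binding: inspection and lathe time. Non-binding: mill time (4 unused).
Since mill time is not tight, its dual is 0.
From A_Bᵀ y = c: 3·y_inspection + 6·y_lathe time = 82.5; 4·y_inspection + 4·y_lathe time = 74.
→ y_inspection = 9.5 and y_lathe time = 9.
Reduced cost of flanges: c₃ − yᵀa₃ = 52 − (9.5·2 + 9·4) = 52 − 55 = -3.

-3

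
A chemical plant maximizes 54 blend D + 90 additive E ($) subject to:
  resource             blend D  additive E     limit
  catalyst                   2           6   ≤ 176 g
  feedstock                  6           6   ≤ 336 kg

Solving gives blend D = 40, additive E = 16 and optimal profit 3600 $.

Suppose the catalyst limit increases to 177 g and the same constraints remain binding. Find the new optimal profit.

Both catalyst and feedstock are binding at x*.
The binding rows give the dual system: 2·y_catalyst + 6·y_feedstock = 54 and 6·y_catalyst + 6·y_feedstock = 90.
Solving: y_catalyst = 9, y_feedstock = 6.
Δz = y_catalyst·Δb = 9 × (1) = 9, so new z* = 3600 + 9 = 3609.

3609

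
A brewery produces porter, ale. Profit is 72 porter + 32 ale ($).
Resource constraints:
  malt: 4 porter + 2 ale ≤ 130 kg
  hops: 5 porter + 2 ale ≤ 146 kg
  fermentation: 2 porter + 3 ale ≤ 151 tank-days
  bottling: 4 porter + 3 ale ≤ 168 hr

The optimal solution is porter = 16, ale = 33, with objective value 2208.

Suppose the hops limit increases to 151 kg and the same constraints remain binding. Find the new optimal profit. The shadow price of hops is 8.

Δb = 5, so new z* = 2208 + (8)·(5) = 2208 + 40 = 2248.

2248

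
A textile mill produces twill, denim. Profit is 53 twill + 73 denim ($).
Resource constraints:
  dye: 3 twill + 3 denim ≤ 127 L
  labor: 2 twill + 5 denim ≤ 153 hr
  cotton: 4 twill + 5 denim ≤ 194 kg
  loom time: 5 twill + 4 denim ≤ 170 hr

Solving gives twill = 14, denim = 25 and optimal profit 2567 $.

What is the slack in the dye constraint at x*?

dye used = 3·14 + 3·25 = 117; slack = 127 − 117 = 10.

10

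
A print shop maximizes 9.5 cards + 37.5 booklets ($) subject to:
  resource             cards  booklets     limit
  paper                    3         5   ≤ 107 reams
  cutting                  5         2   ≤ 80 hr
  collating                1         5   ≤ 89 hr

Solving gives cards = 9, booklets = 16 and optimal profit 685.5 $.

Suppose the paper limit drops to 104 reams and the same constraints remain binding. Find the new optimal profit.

682.5

Binding: paper and collating. Non-binding: cutting (3 unused).
By complementary slackness, y = 0 for the non-binding constraint.
Dual feasibility on the basic columns requires 3·y_paper + 1·y_collating = 9.5, 5·y_paper + 5·y_collating = 37.5.
Solving: y_paper = 1, y_collating = 6.5.
Δz = y_paper·Δb = 1 × (-3) = -3, so new z* = 685.5 − 3 = 682.5.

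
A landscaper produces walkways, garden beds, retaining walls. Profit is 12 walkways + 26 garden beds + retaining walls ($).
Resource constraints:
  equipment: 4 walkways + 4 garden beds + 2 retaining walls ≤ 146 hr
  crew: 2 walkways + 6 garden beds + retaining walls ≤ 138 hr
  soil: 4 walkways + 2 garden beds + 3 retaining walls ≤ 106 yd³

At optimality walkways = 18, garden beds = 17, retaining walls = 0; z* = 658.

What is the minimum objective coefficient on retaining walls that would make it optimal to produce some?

7

Check each constraint at x*: equipment 140/146 (slack 6); crew 138/138 (tight); soil 106/106 (tight).
Slack constraints have shadow price 0 (complementary slackness).
Dual feasibility on the basic columns requires 2·y_crew + 4·y_soil = 12, 6·y_crew + 2·y_soil = 26.
→ y_crew = 4 and y_soil = 1.
retaining walls enters the basis when its profit ≥ yᵀa₃ = 4·1 + 1·3 = 7.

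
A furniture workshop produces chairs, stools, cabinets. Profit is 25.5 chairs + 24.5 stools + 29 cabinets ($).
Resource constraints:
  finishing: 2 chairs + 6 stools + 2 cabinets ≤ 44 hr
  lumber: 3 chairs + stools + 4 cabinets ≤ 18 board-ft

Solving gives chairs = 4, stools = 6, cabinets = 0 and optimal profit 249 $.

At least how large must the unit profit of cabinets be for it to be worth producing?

32

Check each constraint at x*: finishing 44/44 (tight); lumber 18/18 (tight).
From A_Bᵀ y = c: 2·y_finishing + 3·y_lumber = 25.5; 6·y_finishing + 1·y_lumber = 24.5.
→ y_finishing = 3 and y_lumber = 6.5.
cabinets enters the basis when its profit ≥ yᵀa₃ = 3·2 + 6.5·4 = 32.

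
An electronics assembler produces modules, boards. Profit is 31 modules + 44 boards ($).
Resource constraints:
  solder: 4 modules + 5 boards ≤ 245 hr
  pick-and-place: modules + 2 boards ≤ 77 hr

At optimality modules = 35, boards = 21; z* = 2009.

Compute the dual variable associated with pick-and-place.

At the optimum: solder uses 245 of 245 (binding); pick-and-place uses 77 of 77 (binding).
The binding rows give the dual system: 4·y_solder + 1·y_pick-and-place = 31 and 5·y_solder + 2·y_pick-and-place = 44.
This yields shadow prices y_solder = 6, y_pick-and-place = 7.
Shadow price of pick-and-place = 7.

7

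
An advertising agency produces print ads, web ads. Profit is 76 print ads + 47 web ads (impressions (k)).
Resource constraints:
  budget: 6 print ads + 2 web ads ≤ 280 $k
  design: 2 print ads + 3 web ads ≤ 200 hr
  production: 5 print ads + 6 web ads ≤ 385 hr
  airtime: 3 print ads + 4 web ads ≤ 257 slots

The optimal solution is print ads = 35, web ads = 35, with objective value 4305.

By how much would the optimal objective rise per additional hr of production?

5

At the optimum: budget uses 280 of 280 (binding); design uses 175 of 200 (slack = 25); production uses 385 of 385 (binding); airtime uses 245 of 257 (slack = 12).
By complementary slackness, y = 0 for the non-binding constraints.
Dual feasibility on the basic columns requires 6·y_budget + 5·y_production = 76, 2·y_budget + 6·y_production = 47.
→ y_budget = 8.5 and y_production = 5.
Shadow price of production = 5.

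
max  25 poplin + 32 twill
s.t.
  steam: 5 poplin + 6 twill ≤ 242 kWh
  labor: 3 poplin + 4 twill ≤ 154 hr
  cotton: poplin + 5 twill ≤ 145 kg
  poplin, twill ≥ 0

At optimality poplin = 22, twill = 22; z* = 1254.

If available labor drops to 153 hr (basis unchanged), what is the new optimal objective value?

Binding: steam and labor. Non-binding: cotton (13 unused).
By complementary slackness, y = 0 for the non-binding constraint.
From A_Bᵀ y = c: 5·y_steam + 3·y_labor = 25; 6·y_steam + 4·y_labor = 32.
Solving: y_steam = 2, y_labor = 5.
Δz = y_labor·Δb = 5 × (-1) = -5, so new z* = 1254 − 5 = 1249.

1249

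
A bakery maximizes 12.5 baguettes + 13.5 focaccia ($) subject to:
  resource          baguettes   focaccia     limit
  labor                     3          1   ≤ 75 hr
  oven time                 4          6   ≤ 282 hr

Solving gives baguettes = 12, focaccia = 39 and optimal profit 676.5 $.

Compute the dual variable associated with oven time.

2

Check each constraint at x*: labor 75/75 (tight); oven time 282/282 (tight).
The binding rows give the dual system: 3·y_labor + 4·y_oven time = 12.5 and 1·y_labor + 6·y_oven time = 13.5.
→ y_labor = 1.5 and y_oven time = 2.
Shadow price of oven time = 2.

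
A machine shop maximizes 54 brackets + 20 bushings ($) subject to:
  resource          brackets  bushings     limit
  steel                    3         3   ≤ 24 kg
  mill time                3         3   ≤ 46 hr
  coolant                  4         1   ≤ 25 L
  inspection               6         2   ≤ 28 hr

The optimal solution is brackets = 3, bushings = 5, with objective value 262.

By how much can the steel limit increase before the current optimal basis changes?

Binding constraints: steel, inspection. The basis is B = [[3,3],[6,2]] with det -12.
Per unit increase in steel, x* moves by d = (-0.1667, 0.5).
The basis stays optimal until brackets reaches 0; allowable increase = 18 kg.

18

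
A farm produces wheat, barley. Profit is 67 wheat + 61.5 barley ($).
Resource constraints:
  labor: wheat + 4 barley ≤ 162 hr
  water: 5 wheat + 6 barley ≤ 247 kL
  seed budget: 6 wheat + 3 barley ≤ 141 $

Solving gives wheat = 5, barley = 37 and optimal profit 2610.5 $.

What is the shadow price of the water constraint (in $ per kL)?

8

Binding: water and seed budget. Non-binding: labor (9 unused).
By complementary slackness, y = 0 for the non-binding constraint.
From A_Bᵀ y = c: 5·y_water + 6·y_seed budget = 67; 6·y_water + 3·y_seed budget = 61.5.
Solving: y_water = 8, y_seed budget = 4.5.
Shadow price of water = 8.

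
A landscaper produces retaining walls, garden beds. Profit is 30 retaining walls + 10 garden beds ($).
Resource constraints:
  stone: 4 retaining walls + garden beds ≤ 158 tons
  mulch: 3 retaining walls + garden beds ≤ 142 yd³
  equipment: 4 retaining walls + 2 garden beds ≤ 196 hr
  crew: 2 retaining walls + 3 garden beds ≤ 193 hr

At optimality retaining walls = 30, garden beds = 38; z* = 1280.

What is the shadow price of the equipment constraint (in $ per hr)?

Check each constraint at x*: stone 158/158 (tight); mulch 128/142 (slack 14); equipment 196/196 (tight); crew 174/193 (slack 19).
Slack constraints have shadow price 0 (complementary slackness).
The binding rows give the dual system: 4·y_stone + 4·y_equipment = 30 and 1·y_stone + 2·y_equipment = 10.
→ y_stone = 5 and y_equipment = 2.5.
Shadow price of equipment = 2.5.

2.5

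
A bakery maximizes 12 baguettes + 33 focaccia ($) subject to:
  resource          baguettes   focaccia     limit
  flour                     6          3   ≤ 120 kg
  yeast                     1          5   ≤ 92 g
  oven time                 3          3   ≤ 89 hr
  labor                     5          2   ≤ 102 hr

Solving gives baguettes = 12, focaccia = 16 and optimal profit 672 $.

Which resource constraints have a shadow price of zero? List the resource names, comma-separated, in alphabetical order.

flour: 120/120 (binding)
yeast: 92/92 (binding)
oven time: 84/89 (slack 5)
labor: 92/102 (slack 10)
By complementary slackness, a constraint with positive slack has shadow price 0 → labor, oven time.

labor, oven time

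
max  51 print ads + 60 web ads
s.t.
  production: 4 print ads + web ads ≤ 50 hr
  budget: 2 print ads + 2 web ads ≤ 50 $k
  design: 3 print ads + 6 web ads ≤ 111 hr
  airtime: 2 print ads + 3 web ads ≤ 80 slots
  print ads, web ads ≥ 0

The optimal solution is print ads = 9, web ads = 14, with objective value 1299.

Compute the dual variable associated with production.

6

At the optimum: production uses 50 of 50 (binding); budget uses 46 of 50 (slack = 4); design uses 111 of 111 (binding); airtime uses 60 of 80 (slack = 20).
Since budget, airtime are not tight, their duals are 0.
Dual feasibility on the basic columns requires 4·y_production + 3·y_design = 51, 1·y_production + 6·y_design = 60.
Solving: y_production = 6, y_design = 9.
Shadow price of production = 6.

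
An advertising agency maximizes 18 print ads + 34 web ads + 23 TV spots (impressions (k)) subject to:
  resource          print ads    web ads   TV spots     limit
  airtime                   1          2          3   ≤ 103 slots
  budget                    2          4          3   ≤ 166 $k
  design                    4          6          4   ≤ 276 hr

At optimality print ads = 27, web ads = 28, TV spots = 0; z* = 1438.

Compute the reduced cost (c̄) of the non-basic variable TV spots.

-2

Check each constraint at x*: airtime 83/103 (slack 20); budget 166/166 (tight); design 276/276 (tight).
Slack constraints have shadow price 0 (complementary slackness).
The binding rows give the dual system: 2·y_budget + 4·y_design = 18 and 4·y_budget + 6·y_design = 34.
Solving: y_budget = 7, y_design = 1.
Reduced cost of TV spots: c₃ − yᵀa₃ = 23 − (7·3 + 1·4) = 23 − 25 = -2.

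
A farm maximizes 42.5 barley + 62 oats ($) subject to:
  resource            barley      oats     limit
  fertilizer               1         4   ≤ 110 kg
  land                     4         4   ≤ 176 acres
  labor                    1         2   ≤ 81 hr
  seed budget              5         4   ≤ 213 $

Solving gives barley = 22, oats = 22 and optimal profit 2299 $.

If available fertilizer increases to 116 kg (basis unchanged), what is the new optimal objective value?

2338

Binding: fertilizer and land. Non-binding: labor (15 unused), seed budget (15 unused).
By complementary slackness, y = 0 for the non-binding constraints.
From A_Bᵀ y = c: 1·y_fertilizer + 4·y_land = 42.5; 4·y_fertilizer + 4·y_land = 62.
→ y_fertilizer = 6.5 and y_land = 9.
Δz = y_fertilizer·Δb = 6.5 × (6) = 39, so new z* = 2299 + 39 = 2338.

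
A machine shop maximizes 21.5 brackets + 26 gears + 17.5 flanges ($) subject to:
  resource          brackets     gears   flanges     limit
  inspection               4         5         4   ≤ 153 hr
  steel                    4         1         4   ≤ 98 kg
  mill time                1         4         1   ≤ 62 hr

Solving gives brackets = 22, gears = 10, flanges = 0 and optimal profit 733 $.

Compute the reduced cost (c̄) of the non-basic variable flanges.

-4

Check each constraint at x*: inspection 138/153 (slack 15); steel 98/98 (tight); mill time 62/62 (tight).
Since inspection is not tight, its dual is 0.
Dual feasibility on the basic columns requires 4·y_steel + 1·y_mill time = 21.5, 1·y_steel + 4·y_mill time = 26.
This yields shadow prices y_steel = 4, y_mill time = 5.5.
Reduced cost of flanges: c₃ − yᵀa₃ = 17.5 − (4·4 + 5.5·1) = 17.5 − 21.5 = -4.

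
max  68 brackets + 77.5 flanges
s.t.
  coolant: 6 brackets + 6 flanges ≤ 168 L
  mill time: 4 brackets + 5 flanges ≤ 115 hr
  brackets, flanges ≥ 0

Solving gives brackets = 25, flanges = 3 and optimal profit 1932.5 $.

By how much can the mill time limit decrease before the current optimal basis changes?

3

Binding constraints: coolant, mill time. The basis is B = [[6,6],[4,5]] with det 6.
Per unit decrease in mill time, x* moves by d = (1, -1).
The basis stays optimal until flanges reaches 0; allowable decrease = 3 hr.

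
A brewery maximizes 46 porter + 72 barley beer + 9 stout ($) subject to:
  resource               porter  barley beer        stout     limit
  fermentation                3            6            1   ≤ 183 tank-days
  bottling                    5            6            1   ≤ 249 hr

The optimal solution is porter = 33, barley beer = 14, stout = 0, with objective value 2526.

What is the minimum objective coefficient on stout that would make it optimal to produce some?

At the optimum: fermentation uses 183 of 183 (binding); bottling uses 249 of 249 (binding).
The binding rows give the dual system: 3·y_fermentation + 5·y_bottling = 46 and 6·y_fermentation + 6·y_bottling = 72.
→ y_fermentation = 7 and y_bottling = 5.
stout enters the basis when its profit ≥ yᵀa₃ = 7·1 + 5·1 = 12.

12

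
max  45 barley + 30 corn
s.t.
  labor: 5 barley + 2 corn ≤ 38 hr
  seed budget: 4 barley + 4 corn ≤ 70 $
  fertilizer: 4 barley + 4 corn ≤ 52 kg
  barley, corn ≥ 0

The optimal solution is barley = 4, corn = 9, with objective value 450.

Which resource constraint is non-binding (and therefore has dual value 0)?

seed budget

labor: 38/38 (binding)
seed budget: 52/70 (slack 18)
fertilizer: 52/52 (binding)
By complementary slackness, a constraint with positive slack has shadow price 0 → seed budget.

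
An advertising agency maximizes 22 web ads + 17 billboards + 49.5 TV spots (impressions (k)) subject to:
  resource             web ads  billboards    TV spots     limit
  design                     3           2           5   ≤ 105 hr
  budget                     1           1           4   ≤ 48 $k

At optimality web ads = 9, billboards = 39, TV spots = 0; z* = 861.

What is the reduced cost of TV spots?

-3.5

Check each constraint at x*: design 105/105 (tight); budget 48/48 (tight).
The binding rows give the dual system: 3·y_design + 1·y_budget = 22 and 2·y_design + 1·y_budget = 17.
This yields shadow prices y_design = 5, y_budget = 7.
Reduced cost of TV spots: c₃ − yᵀa₃ = 49.5 − (5·5 + 7·4) = 49.5 − 53 = -3.5.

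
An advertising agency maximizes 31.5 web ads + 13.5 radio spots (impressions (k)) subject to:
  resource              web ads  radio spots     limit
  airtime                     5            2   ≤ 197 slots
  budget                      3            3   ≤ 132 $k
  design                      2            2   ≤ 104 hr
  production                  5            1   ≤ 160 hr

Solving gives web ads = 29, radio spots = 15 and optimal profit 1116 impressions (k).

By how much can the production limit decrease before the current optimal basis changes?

116

Binding constraints: budget, production. The basis is B = [[3,3],[5,1]] with det -12.
Per unit decrease in production, x* moves by d = (-0.25, 0.25).
The basis stays optimal until web ads reaches 0; allowable decrease = 116 hr.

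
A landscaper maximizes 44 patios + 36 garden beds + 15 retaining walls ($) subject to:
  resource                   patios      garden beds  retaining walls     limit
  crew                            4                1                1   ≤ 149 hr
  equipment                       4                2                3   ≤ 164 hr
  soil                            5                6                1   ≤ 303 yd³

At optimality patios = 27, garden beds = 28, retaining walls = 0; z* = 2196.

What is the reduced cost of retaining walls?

-7

At the optimum: crew uses 136 of 149 (slack = 13); equipment uses 164 of 164 (binding); soil uses 303 of 303 (binding).
Slack constraints have shadow price 0 (complementary slackness).
From A_Bᵀ y = c: 4·y_equipment + 5·y_soil = 44; 2·y_equipment + 6·y_soil = 36.
Solving: y_equipment = 6, y_soil = 4.
Reduced cost of retaining walls: c₃ − yᵀa₃ = 15 − (6·3 + 4·1) = 15 − 22 = -7.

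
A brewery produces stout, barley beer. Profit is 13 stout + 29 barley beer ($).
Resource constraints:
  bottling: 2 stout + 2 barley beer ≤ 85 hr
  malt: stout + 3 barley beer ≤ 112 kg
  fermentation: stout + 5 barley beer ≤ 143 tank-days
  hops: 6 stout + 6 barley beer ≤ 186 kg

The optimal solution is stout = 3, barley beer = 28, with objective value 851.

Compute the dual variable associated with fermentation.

4

At the optimum: bottling uses 62 of 85 (slack = 23); malt uses 87 of 112 (slack = 25); fermentation uses 143 of 143 (binding); hops uses 186 of 186 (binding).
By complementary slackness, y = 0 for the non-binding constraints.
Dual feasibility on the basic columns requires 1·y_fermentation + 6·y_hops = 13, 5·y_fermentation + 6·y_hops = 29.
This yields shadow prices y_fermentation = 4, y_hops = 1.5.
Shadow price of fermentation = 4.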